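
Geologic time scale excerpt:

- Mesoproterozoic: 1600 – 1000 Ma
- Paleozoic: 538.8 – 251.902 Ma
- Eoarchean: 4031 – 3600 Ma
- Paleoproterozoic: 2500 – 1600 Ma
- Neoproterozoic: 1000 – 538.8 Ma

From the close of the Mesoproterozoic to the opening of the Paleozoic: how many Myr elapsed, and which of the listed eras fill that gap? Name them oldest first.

End of Mesoproterozoic = 1000 Ma; start of Paleozoic = 538.8 Ma.
Gap = 1000 − 538.8 = 461.2 Myr.
Eras wholly inside 1000–538.8 Ma: Neoproterozoic (1000–538.8).

461.2 million years; Neoproterozoic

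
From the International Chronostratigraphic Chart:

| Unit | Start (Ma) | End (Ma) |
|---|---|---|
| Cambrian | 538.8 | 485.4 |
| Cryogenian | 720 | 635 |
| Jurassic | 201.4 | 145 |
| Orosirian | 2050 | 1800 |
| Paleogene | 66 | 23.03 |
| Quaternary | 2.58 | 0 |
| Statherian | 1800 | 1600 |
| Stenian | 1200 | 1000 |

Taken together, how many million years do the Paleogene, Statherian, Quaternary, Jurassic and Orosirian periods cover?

Each duration: Paleogene = 42.97; Statherian = 200; Quaternary = 2.58; Jurassic = 56.4; Orosirian = 250.
Sum: 42.97 + 200 + 2.58 + 56.4 + 250 = 551.95 Myr.

551.95 million years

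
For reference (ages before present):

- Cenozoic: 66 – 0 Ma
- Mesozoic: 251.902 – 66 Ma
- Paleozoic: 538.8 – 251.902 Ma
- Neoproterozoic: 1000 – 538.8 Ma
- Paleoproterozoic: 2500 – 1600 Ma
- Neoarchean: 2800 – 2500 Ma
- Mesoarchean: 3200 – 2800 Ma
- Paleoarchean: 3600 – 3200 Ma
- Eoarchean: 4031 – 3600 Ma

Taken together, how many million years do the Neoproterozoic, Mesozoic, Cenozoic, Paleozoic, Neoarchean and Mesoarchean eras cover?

Each duration: Neoproterozoic = 461.2; Mesozoic = 185.902; Cenozoic = 66; Paleozoic = 286.898; Neoarchean = 300; Mesoarchean = 400.
Sum: 461.2 + 185.902 + 66 + 286.898 + 300 + 400 = 1700 Myr.

1700 million years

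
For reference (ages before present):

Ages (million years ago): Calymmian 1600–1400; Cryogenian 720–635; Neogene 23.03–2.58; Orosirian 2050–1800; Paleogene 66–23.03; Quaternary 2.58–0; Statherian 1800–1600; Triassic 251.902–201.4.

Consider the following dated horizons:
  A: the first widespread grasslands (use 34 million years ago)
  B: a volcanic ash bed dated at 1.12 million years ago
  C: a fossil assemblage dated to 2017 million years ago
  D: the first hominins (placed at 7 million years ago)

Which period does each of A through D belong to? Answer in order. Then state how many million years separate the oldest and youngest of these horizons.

A — Paleogene; B — Quaternary; C — Orosirian; D — Neogene; span 2015.88 million years

Match each age against the start–end ranges in the excerpt: A = 34 Ma → Paleogene (66–23.03); B = 1.12 Ma → Quaternary (2.58–0); C = 2017 Ma → Orosirian (2050–1800); D = 7 Ma → Neogene (23.03–2.58).
The largest age is 2017 Ma and the smallest is 1.12 Ma; their difference is 2015.88 Myr.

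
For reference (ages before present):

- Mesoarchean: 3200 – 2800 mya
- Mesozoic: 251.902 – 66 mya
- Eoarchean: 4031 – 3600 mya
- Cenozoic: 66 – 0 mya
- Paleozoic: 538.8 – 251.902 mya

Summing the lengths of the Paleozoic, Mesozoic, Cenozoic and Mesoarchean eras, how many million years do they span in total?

Duration is start − end for each: (538.8 − 251.902) + (251.902 − 66) + (66 − 0) + (3200 − 2800).
That is 286.898 + 185.902 + 66 + 400, which totals 938.8 million years.

938.8 million years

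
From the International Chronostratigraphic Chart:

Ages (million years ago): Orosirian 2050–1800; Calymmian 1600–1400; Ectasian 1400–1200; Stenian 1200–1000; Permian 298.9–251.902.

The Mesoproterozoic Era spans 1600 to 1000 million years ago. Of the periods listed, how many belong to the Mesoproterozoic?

Periods inside 1600–1000 Ma: Calymmian, Ectasian, Stenian — 3 in total.

3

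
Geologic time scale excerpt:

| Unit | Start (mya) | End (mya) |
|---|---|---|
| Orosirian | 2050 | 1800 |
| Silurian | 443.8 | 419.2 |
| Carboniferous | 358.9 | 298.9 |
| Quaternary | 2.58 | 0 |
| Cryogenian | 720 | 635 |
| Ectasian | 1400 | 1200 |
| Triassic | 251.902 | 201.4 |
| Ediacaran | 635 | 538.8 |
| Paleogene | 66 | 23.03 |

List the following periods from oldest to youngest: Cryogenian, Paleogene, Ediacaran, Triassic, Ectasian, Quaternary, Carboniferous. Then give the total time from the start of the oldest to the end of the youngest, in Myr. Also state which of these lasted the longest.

Start ages (Ma): Ectasian 1400, Cryogenian 720, Ediacaran 635, Carboniferous 358.9, Triassic 251.902, Paleogene 66, Quaternary 2.58.
Ordered oldest to youngest: Ectasian, Cryogenian, Ediacaran, Carboniferous, Triassic, Paleogene, Quaternary.
Span = 1400 − 0 = 1400 Myr.
Durations: Ectasian 200, Triassic 50.502, Ediacaran 96.2, Carboniferous 60, Cryogenian 85, Quaternary 2.58, Paleogene 42.97 → longest is Ectasian (200 Myr).

Ectasian → Cryogenian → Ediacaran → Carboniferous → Triassic → Paleogene → Quaternary; total span 1400 Myr; longest is Ectasian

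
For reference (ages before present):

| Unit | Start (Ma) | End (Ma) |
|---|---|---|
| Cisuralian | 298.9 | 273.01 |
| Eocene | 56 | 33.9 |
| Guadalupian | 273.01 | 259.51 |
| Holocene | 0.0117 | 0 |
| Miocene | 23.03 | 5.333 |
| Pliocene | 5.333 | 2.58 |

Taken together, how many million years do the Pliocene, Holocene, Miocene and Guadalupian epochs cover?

Duration is start − end for each: (5.333 − 2.58) + (0.0117 − 0) + (23.03 − 5.333) + (273.01 − 259.51).
That is 2.753 + 0.0117 + 17.697 + 13.5, which totals 33.9617 million years.

33.9617 million years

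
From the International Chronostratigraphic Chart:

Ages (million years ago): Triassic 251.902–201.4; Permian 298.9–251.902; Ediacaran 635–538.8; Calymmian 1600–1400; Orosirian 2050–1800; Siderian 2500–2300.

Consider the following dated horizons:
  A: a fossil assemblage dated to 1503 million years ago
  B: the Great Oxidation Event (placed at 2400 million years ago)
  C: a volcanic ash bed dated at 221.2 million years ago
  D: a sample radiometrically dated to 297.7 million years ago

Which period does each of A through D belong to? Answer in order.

A — Calymmian; B — Siderian; C — Triassic; D — Permian

Match each age against the start–end ranges in the excerpt: A = 1503 Ma → Calymmian (1600–1400); B = 2400 Ma → Siderian (2500–2300); C = 221.2 Ma → Triassic (251.902–201.4); D = 297.7 Ma → Permian (298.9–251.902).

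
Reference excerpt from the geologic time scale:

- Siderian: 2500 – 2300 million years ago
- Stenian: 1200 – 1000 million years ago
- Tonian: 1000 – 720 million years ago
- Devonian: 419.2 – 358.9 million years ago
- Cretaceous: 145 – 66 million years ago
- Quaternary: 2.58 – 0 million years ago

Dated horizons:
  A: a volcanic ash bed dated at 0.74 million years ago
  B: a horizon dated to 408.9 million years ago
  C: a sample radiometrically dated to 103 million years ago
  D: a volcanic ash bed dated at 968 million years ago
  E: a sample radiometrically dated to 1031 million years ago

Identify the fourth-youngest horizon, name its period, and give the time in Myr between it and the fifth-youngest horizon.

Sorted youngest-first by Ma: A (0.74), C (103), B (408.9), D (968), E (1031).
The fourth youngest is D at 968 Ma, which lies in 1000–720 Ma: the Tonian.
The fifth youngest is E at 1031 Ma; separation = |968 − 1031| = 63 Myr.

D, in the Tonian; 63 million years to E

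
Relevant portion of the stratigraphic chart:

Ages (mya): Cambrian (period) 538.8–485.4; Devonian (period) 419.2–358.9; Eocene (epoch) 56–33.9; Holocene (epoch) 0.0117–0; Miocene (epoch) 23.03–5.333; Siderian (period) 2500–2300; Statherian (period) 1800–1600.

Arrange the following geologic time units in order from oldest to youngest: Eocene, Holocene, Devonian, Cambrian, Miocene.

Sorting by start age (descending Ma, since larger Ma = older): Cambrian began 538.8, Devonian began 419.2, Eocene began 56, Miocene began 23.03, Holocene began 0.0117.

Cambrian, Devonian, Eocene, Miocene, Holocene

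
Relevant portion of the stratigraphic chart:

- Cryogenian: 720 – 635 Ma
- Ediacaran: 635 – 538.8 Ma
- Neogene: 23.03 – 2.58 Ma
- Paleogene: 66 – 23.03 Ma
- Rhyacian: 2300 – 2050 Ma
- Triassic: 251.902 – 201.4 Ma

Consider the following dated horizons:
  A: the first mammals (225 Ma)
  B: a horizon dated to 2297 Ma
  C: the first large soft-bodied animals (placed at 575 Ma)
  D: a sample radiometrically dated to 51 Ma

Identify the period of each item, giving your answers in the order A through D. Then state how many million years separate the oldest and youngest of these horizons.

A — Triassic; B — Rhyacian; C — Ediacaran; D — Paleogene; span 2246 million years

Match each age against the start–end ranges in the excerpt: A = 225 Ma → Triassic (251.902–201.4); B = 2297 Ma → Rhyacian (2300–2050); C = 575 Ma → Ediacaran (635–538.8); D = 51 Ma → Paleogene (66–23.03).
The largest age is 2297 Ma and the smallest is 51 Ma; their difference is 2246 Myr.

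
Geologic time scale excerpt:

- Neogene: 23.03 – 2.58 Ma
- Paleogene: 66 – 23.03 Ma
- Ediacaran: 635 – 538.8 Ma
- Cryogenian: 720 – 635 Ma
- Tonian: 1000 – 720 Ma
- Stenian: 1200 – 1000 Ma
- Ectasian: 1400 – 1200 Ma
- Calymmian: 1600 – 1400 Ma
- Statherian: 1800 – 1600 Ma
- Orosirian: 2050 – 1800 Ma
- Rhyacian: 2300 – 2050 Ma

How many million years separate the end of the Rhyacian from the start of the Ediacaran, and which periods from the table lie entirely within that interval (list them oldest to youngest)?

End of Rhyacian = 2050 Ma; start of Ediacaran = 635 Ma.
Gap = 2050 − 635 = 1415 Myr.
Periods wholly inside 2050–635 Ma: Orosirian (2050–1800), Statherian (1800–1600), Calymmian (1600–1400), Ectasian (1400–1200), Stenian (1200–1000), Tonian (1000–720), Cryogenian (720–635).

1415 million years; Orosirian, Statherian, Calymmian, Ectasian, Stenian, Tonian, Cryogenian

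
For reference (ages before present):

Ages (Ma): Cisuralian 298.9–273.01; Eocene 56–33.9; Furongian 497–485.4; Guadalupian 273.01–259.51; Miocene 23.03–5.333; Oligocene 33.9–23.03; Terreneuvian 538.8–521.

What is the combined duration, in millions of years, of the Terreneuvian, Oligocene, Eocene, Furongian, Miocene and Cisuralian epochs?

Duration is start − end for each: (538.8 − 521) + (33.9 − 23.03) + (56 − 33.9) + (497 − 485.4) + (23.03 − 5.333) + (298.9 − 273.01).
That is 17.8 + 10.87 + 22.1 + 11.6 + 17.697 + 25.89, which totals 105.957 million years.

105.957 million years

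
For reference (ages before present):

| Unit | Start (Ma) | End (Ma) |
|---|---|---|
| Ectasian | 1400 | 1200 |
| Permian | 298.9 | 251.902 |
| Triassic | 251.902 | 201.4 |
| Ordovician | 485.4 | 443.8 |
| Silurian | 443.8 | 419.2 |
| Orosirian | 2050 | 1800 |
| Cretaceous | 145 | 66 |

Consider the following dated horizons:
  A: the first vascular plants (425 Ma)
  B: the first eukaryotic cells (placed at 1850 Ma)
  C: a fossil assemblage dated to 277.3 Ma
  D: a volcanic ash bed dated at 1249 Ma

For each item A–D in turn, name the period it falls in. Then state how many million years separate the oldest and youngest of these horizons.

A — Silurian; B — Orosirian; C — Permian; D — Ectasian; span 1572.7 million years

A: 425 Ma lies in 443.8–419.2 Ma, so Silurian.
B: 1850 Ma lies in 2050–1800 Ma, so Orosirian.
C: 277.3 Ma lies in 298.9–251.902 Ma, so Permian.
D: 1249 Ma lies in 1400–1200 Ma, so Ectasian.
Oldest = 1850 Ma, youngest = 277.3 Ma → span 1572.7 Myr.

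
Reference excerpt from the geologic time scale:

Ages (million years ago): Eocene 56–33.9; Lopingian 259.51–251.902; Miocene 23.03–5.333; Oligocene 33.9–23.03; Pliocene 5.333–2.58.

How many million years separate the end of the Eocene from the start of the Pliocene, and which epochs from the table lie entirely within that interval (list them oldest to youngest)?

28.567 million years; Oligocene, Miocene

The Eocene closes at 33.9 Ma and the Pliocene opens at 5.333 Ma, so the interval is 33.9 − 5.333 = 28.567 Myr.
An epoch fits inside if it starts at or after 33.9 Ma and ends at or before 5.333 Ma; oldest first that gives Oligocene, Miocene.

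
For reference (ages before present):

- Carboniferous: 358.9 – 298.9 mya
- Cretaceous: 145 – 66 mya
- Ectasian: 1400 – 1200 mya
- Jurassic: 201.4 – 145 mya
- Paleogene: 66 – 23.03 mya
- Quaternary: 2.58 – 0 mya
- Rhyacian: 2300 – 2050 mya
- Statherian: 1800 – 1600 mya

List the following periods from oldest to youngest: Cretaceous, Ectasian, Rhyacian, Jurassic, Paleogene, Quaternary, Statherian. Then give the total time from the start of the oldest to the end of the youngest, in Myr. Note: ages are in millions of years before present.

From the excerpt: Cretaceous 145–66; Ectasian 1400–1200; Rhyacian 2300–2050; Jurassic 201.4–145; Paleogene 66–23.03; Quaternary 2.58–0; Statherian 1800–1600 (Ma).
Larger Ma is earlier, so the oldest is Rhyacian and the youngest is Quaternary; oldest to youngest: Rhyacian, Statherian, Ectasian, Jurassic, Cretaceous, Paleogene, Quaternary.
Oldest start 2300 minus youngest end 0 gives 2300 Myr overall.

Rhyacian, Statherian, Ectasian, Jurassic, Cretaceous, Paleogene, Quaternary; total span 2300 Myr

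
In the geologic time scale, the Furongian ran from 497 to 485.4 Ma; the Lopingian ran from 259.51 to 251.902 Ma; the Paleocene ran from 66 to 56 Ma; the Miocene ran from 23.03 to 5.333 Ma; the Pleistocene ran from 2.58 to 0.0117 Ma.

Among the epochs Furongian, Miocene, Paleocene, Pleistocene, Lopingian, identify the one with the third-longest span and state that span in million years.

Paleocene, 10 million years

Durations: Furongian 11.6; Miocene 17.697; Paleocene 10; Pleistocene 2.5683; Lopingian 7.608 Myr.
Sorted longest-first: Miocene (17.697), Furongian (11.6), Paleocene (10), Lopingian (7.608), Pleistocene (2.5683).
The third longest is Paleocene at 10 Myr.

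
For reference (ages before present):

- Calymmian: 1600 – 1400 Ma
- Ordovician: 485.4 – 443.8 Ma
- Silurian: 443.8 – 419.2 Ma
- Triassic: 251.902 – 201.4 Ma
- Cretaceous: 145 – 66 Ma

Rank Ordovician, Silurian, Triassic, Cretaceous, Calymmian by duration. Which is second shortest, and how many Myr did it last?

Ordovician, 41.6 million years

Durations: Ordovician 41.6; Silurian 24.6; Triassic 50.502; Cretaceous 79; Calymmian 200 Myr.
Sorted shortest-first: Silurian (24.6), Ordovician (41.6), Triassic (50.502), Cretaceous (79), Calymmian (200).
The second shortest is Ordovician at 41.6 Myr.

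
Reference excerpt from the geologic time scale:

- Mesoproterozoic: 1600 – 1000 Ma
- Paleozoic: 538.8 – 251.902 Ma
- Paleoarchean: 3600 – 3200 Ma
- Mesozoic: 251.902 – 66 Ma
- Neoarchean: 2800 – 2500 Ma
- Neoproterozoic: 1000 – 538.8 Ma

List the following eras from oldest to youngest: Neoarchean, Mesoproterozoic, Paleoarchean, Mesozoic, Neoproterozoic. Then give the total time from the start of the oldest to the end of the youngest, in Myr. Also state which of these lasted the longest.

Start ages (Ma): Paleoarchean 3600, Neoarchean 2800, Mesoproterozoic 1600, Neoproterozoic 1000, Mesozoic 251.902.
Ordered oldest to youngest: Paleoarchean, Neoarchean, Mesoproterozoic, Neoproterozoic, Mesozoic.
Span = 3600 − 66 = 3534 Myr.
Durations: Neoarchean 300, Mesoproterozoic 600, Neoproterozoic 461.2, Mesozoic 185.902, Paleoarchean 400 → longest is Mesoproterozoic (600 Myr).

Paleoarchean, Neoarchean, Mesoproterozoic, Neoproterozoic, Mesozoic; total span 3534 Myr; longest is Mesoproterozoic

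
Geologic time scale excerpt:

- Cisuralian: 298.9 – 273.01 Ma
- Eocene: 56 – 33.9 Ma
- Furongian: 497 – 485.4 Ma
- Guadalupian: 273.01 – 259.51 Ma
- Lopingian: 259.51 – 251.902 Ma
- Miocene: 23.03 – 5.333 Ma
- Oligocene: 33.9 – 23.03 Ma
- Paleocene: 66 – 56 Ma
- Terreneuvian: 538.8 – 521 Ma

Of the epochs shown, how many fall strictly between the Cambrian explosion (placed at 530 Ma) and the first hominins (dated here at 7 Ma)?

530 Ma sits inside the Terreneuvian (538.8–521) and 7 Ma inside the Miocene (23.03–5.333); neither of those is wholly between the two dates.
The listed epochs lying completely between them are Furongian, Cisuralian, Guadalupian, Lopingian, Paleocene, Eocene, Oligocene — 7 in all.

7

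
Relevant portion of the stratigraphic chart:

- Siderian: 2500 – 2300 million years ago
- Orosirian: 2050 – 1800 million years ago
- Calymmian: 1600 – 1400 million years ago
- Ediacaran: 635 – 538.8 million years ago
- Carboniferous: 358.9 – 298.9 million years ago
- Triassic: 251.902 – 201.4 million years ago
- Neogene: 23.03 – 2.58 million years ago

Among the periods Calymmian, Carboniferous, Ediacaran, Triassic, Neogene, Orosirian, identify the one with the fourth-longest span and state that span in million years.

Durations: Calymmian 200; Carboniferous 60; Ediacaran 96.2; Triassic 50.502; Neogene 20.45; Orosirian 250 Myr.
Sorted longest-first: Orosirian (250), Calymmian (200), Ediacaran (96.2), Carboniferous (60), Triassic (50.502), Neogene (20.45).
The fourth longest is Carboniferous at 60 Myr.

Carboniferous, 60 million years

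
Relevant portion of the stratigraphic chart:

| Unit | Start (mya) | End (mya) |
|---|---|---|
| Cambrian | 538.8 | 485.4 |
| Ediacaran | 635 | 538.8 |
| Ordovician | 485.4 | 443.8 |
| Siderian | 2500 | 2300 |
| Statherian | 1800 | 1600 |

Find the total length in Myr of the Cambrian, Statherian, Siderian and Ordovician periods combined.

495 million years

Duration is start − end for each: (538.8 − 485.4) + (1800 − 1600) + (2500 − 2300) + (485.4 − 443.8).
That is 53.4 + 200 + 200 + 41.6, which totals 495 million years.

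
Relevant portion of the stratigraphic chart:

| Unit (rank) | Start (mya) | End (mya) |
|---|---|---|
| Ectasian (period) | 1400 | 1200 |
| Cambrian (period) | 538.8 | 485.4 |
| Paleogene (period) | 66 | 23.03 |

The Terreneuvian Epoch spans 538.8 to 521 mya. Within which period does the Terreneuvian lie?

Cambrian

The Terreneuvian (538.8–521 Ma) lies entirely within 538.8–485.4 Ma, the Cambrian Period.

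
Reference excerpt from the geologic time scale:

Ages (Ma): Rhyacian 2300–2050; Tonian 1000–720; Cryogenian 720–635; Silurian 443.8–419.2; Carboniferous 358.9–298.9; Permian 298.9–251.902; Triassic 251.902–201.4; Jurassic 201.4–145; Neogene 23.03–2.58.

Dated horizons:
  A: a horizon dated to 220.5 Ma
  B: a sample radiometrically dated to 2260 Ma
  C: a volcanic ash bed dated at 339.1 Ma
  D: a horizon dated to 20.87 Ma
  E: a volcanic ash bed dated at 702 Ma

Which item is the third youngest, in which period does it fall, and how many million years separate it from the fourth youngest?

Sorted youngest-first by Ma: D (20.87), A (220.5), C (339.1), E (702), B (2260).
The third youngest is C at 339.1 Ma, which lies in 358.9–298.9 Ma: the Carboniferous.
The fourth youngest is E at 702 Ma; separation = |339.1 − 702| = 362.9 Myr.

C, in the Carboniferous; 362.9 million years to E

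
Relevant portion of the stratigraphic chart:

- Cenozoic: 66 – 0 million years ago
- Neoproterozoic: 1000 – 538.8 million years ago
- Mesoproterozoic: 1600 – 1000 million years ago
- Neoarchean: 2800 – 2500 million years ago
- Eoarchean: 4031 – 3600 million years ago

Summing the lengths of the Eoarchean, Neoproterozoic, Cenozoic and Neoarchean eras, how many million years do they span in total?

Each duration: Eoarchean = 431; Neoproterozoic = 461.2; Cenozoic = 66; Neoarchean = 300.
Sum: 431 + 461.2 + 66 + 300 = 1258.2 Myr.

1258.2 million years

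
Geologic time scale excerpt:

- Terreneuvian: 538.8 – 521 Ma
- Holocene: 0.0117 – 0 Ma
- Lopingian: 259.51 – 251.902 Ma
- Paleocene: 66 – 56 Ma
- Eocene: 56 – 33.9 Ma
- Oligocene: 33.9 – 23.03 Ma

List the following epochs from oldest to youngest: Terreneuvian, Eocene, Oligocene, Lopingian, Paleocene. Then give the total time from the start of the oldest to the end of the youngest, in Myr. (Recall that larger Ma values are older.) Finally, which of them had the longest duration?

From the excerpt: Terreneuvian 538.8–521; Eocene 56–33.9; Oligocene 33.9–23.03; Lopingian 259.51–251.902; Paleocene 66–56 (Ma).
Larger Ma is earlier, so the oldest is Terreneuvian and the youngest is Oligocene; oldest to youngest: Terreneuvian, Lopingian, Paleocene, Eocene, Oligocene.
Oldest start 538.8 minus youngest end 23.03 gives 515.77 Myr overall.
Individual lengths (start − end): Paleocene 10; Lopingian 7.608; Terreneuvian 17.8; Eocene 22.1; Oligocene 10.87. The largest is Eocene at 22.1 Myr.

Terreneuvian, Lopingian, Paleocene, Eocene, Oligocene; total span 515.77 Myr; longest is Eocene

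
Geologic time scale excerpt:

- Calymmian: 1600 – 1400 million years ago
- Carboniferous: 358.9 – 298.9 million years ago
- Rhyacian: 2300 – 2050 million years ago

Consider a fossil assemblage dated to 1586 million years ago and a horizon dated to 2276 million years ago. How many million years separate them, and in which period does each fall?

Elapsed time: 2276 − 1586 = 690 Myr.
1586 Ma lies within 1600–1400 Ma: Calymmian.
2276 Ma lies within 2300–2050 Ma: Rhyacian.

690 million years apart; the first in the Calymmian, the second in the Rhyacian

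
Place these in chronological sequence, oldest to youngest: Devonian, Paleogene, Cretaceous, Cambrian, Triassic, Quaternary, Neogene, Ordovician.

Era membership (oldest first within each) — Paleozoic: Cambrian, Ordovician, Devonian; Mesozoic: Triassic, Cretaceous; Cenozoic: Paleogene, Neogene, Quaternary. Paleozoic precedes Mesozoic, which precedes Cenozoic. Concatenating the groups in that era order gives oldest to youngest directly.

Cambrian → Ordovician → Devonian → Triassic → Cretaceous → Paleogene → Neogene → Quaternary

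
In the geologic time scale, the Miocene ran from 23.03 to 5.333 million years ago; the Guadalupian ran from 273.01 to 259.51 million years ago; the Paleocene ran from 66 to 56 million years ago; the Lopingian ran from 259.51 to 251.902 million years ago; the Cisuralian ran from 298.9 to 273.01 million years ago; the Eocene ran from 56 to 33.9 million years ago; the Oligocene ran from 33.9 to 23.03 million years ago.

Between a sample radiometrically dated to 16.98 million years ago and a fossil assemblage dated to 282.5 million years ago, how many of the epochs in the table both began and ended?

5

282.5 Ma sits inside the Cisuralian (298.9–273.01) and 16.98 Ma inside the Miocene (23.03–5.333); neither of those is wholly between the two dates.
The listed epochs lying completely between them are Guadalupian, Lopingian, Paleocene, Eocene, Oligocene — 5 in all.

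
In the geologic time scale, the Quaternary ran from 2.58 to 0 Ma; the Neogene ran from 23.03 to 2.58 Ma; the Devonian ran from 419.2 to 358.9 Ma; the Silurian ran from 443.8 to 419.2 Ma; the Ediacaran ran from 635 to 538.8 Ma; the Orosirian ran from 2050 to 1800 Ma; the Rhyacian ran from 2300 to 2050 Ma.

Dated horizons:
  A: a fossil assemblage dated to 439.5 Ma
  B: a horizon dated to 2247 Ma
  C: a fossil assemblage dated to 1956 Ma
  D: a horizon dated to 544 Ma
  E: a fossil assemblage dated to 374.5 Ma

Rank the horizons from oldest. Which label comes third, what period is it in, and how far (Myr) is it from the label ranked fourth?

D, in the Ediacaran; 104.5 million years to A

Larger Ma means older, so oldest first: B 2247 > C 1956 > D 544 > A 439.5 > E 374.5.
Counting 3 along gives D (544 Ma); the excerpt puts that inside the Ediacaran, 635–538.8 Ma.
Next in line is A (439.5 Ma), and 544 − 439.5 = 104.5 Myr.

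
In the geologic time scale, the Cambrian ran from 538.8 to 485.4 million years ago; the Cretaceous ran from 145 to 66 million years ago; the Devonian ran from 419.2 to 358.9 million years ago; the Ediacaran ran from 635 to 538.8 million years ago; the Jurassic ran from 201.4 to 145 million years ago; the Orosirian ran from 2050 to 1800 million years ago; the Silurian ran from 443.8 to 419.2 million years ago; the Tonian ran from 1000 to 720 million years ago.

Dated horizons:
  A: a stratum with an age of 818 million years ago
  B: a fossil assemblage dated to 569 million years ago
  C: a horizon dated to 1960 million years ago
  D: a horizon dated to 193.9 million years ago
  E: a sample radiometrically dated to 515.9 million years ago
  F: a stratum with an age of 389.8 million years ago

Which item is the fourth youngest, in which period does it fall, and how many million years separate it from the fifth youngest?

Sorted youngest-first by Ma: D (193.9), F (389.8), E (515.9), B (569), A (818), C (1960).
The fourth youngest is B at 569 Ma, which lies in 635–538.8 Ma: the Ediacaran.
The fifth youngest is A at 818 Ma; separation = |569 − 818| = 249 Myr.

B, in the Ediacaran; 249 million years to A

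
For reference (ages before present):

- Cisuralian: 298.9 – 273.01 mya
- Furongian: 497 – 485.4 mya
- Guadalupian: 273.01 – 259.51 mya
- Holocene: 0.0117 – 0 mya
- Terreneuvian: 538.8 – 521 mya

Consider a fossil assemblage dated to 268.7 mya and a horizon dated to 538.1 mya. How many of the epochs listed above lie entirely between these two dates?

2

538.1 Ma sits inside the Terreneuvian (538.8–521) and 268.7 Ma inside the Guadalupian (273.01–259.51); neither of those is wholly between the two dates.
The listed epochs lying completely between them are Furongian, Cisuralian — 2 in all.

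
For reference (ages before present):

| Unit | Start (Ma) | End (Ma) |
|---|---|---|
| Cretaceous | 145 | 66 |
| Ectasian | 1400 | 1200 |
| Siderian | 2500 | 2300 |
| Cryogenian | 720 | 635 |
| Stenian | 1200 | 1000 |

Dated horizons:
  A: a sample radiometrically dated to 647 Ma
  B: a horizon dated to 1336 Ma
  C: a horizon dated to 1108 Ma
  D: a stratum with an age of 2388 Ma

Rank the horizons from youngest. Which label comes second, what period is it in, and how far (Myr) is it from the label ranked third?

Smaller Ma means younger, so youngest first: A 647 < C 1108 < B 1336 < D 2388.
Counting 2 along gives C (1108 Ma); the excerpt puts that inside the Stenian, 1200–1000 Ma.
Next in line is B (1336 Ma), and 1336 − 1108 = 228 Myr.

C, in the Stenian; 228 million years to B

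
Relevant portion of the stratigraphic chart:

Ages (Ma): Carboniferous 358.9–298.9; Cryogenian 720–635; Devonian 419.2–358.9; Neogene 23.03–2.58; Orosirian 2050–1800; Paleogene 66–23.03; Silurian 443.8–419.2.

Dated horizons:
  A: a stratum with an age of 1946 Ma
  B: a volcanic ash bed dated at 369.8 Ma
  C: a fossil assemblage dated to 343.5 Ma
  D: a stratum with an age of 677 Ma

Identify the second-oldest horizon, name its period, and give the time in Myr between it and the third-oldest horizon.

Larger Ma means older, so oldest first: A 1946 > D 677 > B 369.8 > C 343.5.
Counting 2 along gives D (677 Ma); the excerpt puts that inside the Cryogenian, 720–635 Ma.
Next in line is B (369.8 Ma), and 677 − 369.8 = 307.2 Myr.

D, in the Cryogenian; 307.2 million years to B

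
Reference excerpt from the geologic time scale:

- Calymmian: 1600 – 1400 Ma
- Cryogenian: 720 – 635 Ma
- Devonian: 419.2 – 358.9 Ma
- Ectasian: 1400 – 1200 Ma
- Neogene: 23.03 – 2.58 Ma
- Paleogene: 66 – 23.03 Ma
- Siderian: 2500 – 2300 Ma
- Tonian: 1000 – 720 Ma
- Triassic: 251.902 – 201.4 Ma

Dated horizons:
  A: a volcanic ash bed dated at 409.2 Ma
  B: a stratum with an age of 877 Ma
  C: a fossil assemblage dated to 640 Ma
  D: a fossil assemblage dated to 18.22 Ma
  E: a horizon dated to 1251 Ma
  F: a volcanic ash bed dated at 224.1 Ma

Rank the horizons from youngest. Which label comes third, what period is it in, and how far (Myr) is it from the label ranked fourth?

A, in the Devonian; 230.8 million years to C

Smaller Ma means younger, so youngest first: D 18.22 < F 224.1 < A 409.2 < C 640 < B 877 < E 1251.
Counting 3 along gives A (409.2 Ma); the excerpt puts that inside the Devonian, 419.2–358.9 Ma.
Next in line is C (640 Ma), and 640 − 409.2 = 230.8 Myr.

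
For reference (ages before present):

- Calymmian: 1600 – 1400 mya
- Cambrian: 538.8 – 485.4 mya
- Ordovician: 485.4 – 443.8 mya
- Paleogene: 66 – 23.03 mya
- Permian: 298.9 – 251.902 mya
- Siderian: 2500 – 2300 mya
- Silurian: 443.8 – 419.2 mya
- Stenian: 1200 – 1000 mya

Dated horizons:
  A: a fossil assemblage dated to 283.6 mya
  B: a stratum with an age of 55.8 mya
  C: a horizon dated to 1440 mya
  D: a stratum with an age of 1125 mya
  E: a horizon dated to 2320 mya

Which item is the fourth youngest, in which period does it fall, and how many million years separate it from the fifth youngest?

C, in the Calymmian; 880 million years to E

Sorted youngest-first by Ma: B (55.8), A (283.6), D (1125), C (1440), E (2320).
The fourth youngest is C at 1440 Ma, which lies in 1600–1400 Ma: the Calymmian.
The fifth youngest is E at 2320 Ma; separation = |1440 − 2320| = 880 Myr.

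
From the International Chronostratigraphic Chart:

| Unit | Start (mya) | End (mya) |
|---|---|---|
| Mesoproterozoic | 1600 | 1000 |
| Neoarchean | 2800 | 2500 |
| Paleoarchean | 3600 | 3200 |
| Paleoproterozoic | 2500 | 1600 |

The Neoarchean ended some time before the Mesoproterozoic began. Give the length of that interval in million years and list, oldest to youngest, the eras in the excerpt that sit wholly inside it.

900 million years; Paleoproterozoic

End of Neoarchean = 2500 Ma; start of Mesoproterozoic = 1600 Ma.
Gap = 2500 − 1600 = 900 Myr.
Eras wholly inside 2500–1600 Ma: Paleoproterozoic (2500–1600).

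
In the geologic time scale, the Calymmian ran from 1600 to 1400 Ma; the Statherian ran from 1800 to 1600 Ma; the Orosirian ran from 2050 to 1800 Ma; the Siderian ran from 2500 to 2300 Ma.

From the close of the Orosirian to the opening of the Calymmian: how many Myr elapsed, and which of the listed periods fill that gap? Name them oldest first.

The Orosirian closes at 1800 Ma and the Calymmian opens at 1600 Ma, so the interval is 1800 − 1600 = 200 Myr.
A period fits inside if it starts at or after 1800 Ma and ends at or before 1600 Ma; oldest first that gives Statherian.

200 million years; Statherian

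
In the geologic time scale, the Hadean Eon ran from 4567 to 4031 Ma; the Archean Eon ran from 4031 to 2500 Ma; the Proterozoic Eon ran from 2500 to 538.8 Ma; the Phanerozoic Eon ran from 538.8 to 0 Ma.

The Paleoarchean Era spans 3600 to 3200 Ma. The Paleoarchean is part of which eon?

The Paleoarchean (3600–3200 Ma) lies entirely within 4031–2500 Ma, the Archean Eon.

Archean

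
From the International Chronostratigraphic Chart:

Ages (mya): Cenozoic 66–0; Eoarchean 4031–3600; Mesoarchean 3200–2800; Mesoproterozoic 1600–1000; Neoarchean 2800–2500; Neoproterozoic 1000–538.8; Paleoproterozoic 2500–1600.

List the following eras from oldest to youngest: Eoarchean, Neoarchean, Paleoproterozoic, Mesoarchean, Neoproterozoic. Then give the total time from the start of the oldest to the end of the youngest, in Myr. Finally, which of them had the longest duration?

Eoarchean, Mesoarchean, Neoarchean, Paleoproterozoic, Neoproterozoic; total span 3492.2 Myr; longest is Paleoproterozoic

From the excerpt: Eoarchean 4031–3600; Neoarchean 2800–2500; Paleoproterozoic 2500–1600; Mesoarchean 3200–2800; Neoproterozoic 1000–538.8 (Ma).
Larger Ma is earlier, so the oldest is Eoarchean and the youngest is Neoproterozoic; oldest to youngest: Eoarchean, Mesoarchean, Neoarchean, Paleoproterozoic, Neoproterozoic.
Oldest start 4031 minus youngest end 538.8 gives 3492.2 Myr overall.
Individual lengths (start − end): Neoproterozoic 461.2; Mesoarchean 400; Paleoproterozoic 900; Neoarchean 300; Eoarchean 431. The largest is Paleoproterozoic at 900 Myr.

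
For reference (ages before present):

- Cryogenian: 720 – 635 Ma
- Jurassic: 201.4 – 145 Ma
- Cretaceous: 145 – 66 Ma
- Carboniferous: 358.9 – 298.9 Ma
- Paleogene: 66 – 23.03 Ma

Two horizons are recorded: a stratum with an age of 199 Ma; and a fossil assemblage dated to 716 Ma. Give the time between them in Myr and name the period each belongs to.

Elapsed time: 716 − 199 = 517 Myr.
199 Ma lies within 201.4–145 Ma: Jurassic.
716 Ma lies within 720–635 Ma: Cryogenian.

517 million years apart; the first in the Jurassic, the second in the Cryogenian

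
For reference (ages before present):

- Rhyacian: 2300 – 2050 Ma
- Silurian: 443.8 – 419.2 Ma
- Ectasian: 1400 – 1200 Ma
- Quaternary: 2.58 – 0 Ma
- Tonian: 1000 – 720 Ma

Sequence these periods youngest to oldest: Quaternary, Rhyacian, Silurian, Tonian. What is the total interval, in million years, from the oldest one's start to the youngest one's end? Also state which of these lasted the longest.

Quaternary → Silurian → Tonian → Rhyacian; total span 2300 Myr; longest is Tonian

From the excerpt: Quaternary 2.58–0; Rhyacian 2300–2050; Silurian 443.8–419.2; Tonian 1000–720 (Ma).
Larger Ma is earlier, so the oldest is Rhyacian and the youngest is Quaternary; youngest to oldest: Quaternary, Silurian, Tonian, Rhyacian.
Oldest start 2300 minus youngest end 0 gives 2300 Myr overall.
Individual lengths (start − end): Tonian 280; Silurian 24.6; Quaternary 2.58; Rhyacian 250. The largest is Tonian at 280 Myr.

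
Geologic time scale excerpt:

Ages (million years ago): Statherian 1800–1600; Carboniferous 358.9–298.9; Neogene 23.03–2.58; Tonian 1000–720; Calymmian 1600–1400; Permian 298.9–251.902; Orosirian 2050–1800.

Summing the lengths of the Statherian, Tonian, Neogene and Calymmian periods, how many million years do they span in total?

Duration is start − end for each: (1800 − 1600) + (1000 − 720) + (23.03 − 2.58) + (1600 − 1400).
That is 200 + 280 + 20.45 + 200, which totals 700.45 million years.

700.45 million years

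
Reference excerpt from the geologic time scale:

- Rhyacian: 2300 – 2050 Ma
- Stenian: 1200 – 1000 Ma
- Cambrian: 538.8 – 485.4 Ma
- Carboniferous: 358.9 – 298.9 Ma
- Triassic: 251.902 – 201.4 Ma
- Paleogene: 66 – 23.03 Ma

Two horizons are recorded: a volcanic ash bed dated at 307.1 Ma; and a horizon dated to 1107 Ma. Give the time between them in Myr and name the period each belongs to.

799.9 million years apart; the first in the Carboniferous, the second in the Stenian

Elapsed time: 1107 − 307.1 = 799.9 Myr.
307.1 Ma lies within 358.9–298.9 Ma: Carboniferous.
1107 Ma lies within 1200–1000 Ma: Stenian.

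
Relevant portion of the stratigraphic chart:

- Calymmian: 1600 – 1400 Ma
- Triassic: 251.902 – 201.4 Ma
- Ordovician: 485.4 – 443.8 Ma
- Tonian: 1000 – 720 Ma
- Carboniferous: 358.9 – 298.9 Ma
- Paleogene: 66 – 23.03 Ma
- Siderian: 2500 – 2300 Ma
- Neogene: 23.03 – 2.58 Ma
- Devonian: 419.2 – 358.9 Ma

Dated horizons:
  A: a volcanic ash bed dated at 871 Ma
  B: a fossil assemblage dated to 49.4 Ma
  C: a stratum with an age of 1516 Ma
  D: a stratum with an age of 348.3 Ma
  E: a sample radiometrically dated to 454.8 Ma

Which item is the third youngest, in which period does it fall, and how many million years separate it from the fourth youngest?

E, in the Ordovician; 416.2 million years to A

Sorted youngest-first by Ma: B (49.4), D (348.3), E (454.8), A (871), C (1516).
The third youngest is E at 454.8 Ma, which lies in 485.4–443.8 Ma: the Ordovician.
The fourth youngest is A at 871 Ma; separation = |454.8 − 871| = 416.2 Myr.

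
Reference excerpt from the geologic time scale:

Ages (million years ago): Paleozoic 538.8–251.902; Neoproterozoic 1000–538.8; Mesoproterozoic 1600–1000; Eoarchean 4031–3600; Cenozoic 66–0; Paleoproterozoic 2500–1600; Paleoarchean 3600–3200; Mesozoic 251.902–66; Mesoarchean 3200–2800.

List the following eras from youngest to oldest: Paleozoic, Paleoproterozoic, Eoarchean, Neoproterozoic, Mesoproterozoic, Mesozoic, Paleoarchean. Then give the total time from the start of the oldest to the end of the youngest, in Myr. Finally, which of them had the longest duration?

From the excerpt: Paleozoic 538.8–251.902; Paleoproterozoic 2500–1600; Eoarchean 4031–3600; Neoproterozoic 1000–538.8; Mesoproterozoic 1600–1000; Mesozoic 251.902–66; Paleoarchean 3600–3200 (Ma).
Larger Ma is earlier, so the oldest is Eoarchean and the youngest is Mesozoic; youngest to oldest: Mesozoic, Paleozoic, Neoproterozoic, Mesoproterozoic, Paleoproterozoic, Paleoarchean, Eoarchean.
Oldest start 4031 minus youngest end 66 gives 3965 Myr overall.
Individual lengths (start − end): Mesoproterozoic 600; Eoarchean 431; Paleoarchean 400; Neoproterozoic 461.2; Paleozoic 286.898; Mesozoic 185.902; Paleoproterozoic 900. The largest is Paleoproterozoic at 900 Myr.

Mesozoic, Paleozoic, Neoproterozoic, Mesoproterozoic, Paleoproterozoic, Paleoarchean, Eoarchean; total span 3965 Myr; longest is Paleoproterozoic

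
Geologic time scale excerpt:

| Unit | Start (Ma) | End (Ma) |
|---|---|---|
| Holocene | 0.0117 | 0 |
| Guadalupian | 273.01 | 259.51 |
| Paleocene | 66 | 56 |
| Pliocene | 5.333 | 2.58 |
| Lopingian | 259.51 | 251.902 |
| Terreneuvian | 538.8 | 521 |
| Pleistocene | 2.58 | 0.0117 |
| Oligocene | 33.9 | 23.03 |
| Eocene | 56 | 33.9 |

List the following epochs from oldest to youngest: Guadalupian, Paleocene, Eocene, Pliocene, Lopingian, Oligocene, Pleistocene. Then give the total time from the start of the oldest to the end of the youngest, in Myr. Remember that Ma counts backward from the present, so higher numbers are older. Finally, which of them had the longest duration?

From the excerpt: Guadalupian 273.01–259.51; Paleocene 66–56; Eocene 56–33.9; Pliocene 5.333–2.58; Lopingian 259.51–251.902; Oligocene 33.9–23.03; Pleistocene 2.58–0.0117 (Ma).
Larger Ma is earlier, so the oldest is Guadalupian and the youngest is Pleistocene; oldest to youngest: Guadalupian, Lopingian, Paleocene, Eocene, Oligocene, Pliocene, Pleistocene.
Oldest start 273.01 minus youngest end 0.0117 gives 272.9983 Myr overall.
Individual lengths (start − end): Guadalupian 13.5; Paleocene 10; Eocene 22.1; Pliocene 2.753; Pleistocene 2.5683; Oligocene 10.87; Lopingian 7.608. The largest is Eocene at 22.1 Myr.

Guadalupian → Lopingian → Paleocene → Eocene → Oligocene → Pliocene → Pleistocene; total span 272.9983 Myr; longest is Eocene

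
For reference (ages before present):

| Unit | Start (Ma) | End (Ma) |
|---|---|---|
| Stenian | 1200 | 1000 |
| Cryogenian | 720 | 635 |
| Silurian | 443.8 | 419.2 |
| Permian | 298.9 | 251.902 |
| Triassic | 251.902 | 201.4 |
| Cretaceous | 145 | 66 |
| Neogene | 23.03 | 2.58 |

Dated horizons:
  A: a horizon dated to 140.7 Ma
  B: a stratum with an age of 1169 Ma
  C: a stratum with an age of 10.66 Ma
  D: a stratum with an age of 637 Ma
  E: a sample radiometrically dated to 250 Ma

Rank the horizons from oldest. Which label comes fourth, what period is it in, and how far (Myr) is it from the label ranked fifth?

Larger Ma means older, so oldest first: B 1169 > D 637 > E 250 > A 140.7 > C 10.66.
Counting 4 along gives A (140.7 Ma); the excerpt puts that inside the Cretaceous, 145–66 Ma.
Next in line is C (10.66 Ma), and 140.7 − 10.66 = 130.04 Myr.

A, in the Cretaceous; 130.04 million years to C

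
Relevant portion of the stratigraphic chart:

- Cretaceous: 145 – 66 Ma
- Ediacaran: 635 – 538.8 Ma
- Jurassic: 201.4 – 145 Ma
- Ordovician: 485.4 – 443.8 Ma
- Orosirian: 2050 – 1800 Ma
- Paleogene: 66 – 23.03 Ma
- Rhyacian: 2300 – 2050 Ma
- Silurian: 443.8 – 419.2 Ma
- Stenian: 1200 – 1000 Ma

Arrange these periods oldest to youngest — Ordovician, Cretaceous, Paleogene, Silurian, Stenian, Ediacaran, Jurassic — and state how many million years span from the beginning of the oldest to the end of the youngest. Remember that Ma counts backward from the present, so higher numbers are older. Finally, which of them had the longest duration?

Stenian, Ediacaran, Ordovician, Silurian, Jurassic, Cretaceous, Paleogene; total span 1176.97 Myr; longest is Stenian

Start ages (Ma): Stenian 1200, Ediacaran 635, Ordovician 485.4, Silurian 443.8, Jurassic 201.4, Cretaceous 145, Paleogene 66.
Ordered oldest to youngest: Stenian, Ediacaran, Ordovician, Silurian, Jurassic, Cretaceous, Paleogene.
Span = 1200 − 23.03 = 1176.97 Myr.
Durations: Paleogene 42.97, Cretaceous 79, Ordovician 41.6, Silurian 24.6, Stenian 200, Jurassic 56.4, Ediacaran 96.2 → longest is Stenian (200 Myr).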